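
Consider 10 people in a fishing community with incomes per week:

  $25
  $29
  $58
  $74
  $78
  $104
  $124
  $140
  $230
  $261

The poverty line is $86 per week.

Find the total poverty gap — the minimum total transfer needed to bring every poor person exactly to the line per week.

Poor units: $25, $29, $58, $74, $78 (q = 5 of N = 10).
Individual gaps: 86−25 = 61; 86−29 = 57; 86−58 = 28; 86−74 = 12; 86−78 = 8.
Aggregate gap = $166.

$166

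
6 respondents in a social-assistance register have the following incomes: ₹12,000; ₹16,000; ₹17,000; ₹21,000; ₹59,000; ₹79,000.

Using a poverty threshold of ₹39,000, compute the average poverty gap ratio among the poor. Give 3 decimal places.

0.577

Incomes under z: ₹12,000, ₹16,000, ₹17,000, ₹21,000 (q = 4 of N = 6).
Relative gaps: 0.6923, 0.5897, 0.5641, 0.4615; sum = 2.307692.
I averages over the q = 4 poor units only: 2.307692 / 4 = 0.577.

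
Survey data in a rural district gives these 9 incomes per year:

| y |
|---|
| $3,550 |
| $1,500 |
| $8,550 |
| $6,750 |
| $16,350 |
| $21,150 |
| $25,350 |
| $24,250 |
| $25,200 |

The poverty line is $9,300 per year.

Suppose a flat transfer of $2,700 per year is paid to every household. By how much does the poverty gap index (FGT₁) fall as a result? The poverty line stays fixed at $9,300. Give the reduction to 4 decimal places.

Before: below the line — $1,500, $3,550, $6,750, $8,550; poverty gap index (FGT₁) = 0.201314.
After the $2,700 transfer: below the line — $4,200, $6,250; poverty gap index (FGT₁) = 0.097372.
Reduction = 0.201314 − 0.097372 = 0.1039.

0.1039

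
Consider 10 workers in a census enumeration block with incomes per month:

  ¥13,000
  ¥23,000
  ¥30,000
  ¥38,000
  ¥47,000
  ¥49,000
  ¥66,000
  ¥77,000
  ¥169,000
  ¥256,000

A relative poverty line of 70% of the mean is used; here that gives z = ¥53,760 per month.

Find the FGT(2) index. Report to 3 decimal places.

Incomes under z: ¥13,000, ¥23,000, ¥30,000, ¥38,000, ¥47,000, ¥49,000 (q = 6 of N = 10).
Normalized shortfalls: (53760−13000)/53760 = 0.7582; (53760−23000)/53760 = 0.5722; (53760−30000)/53760 = 0.4420; (53760−38000)/53760 = 0.2932; (53760−47000)/53760 = 0.1257; (53760−49000)/53760 = 0.0885.
Squared: 0.5748; 0.3274; 0.1953; 0.0859; 0.0158; 0.0078.
Sum = 1.207149; P₂ = 1.207149 / 10 = 0.121.

0.121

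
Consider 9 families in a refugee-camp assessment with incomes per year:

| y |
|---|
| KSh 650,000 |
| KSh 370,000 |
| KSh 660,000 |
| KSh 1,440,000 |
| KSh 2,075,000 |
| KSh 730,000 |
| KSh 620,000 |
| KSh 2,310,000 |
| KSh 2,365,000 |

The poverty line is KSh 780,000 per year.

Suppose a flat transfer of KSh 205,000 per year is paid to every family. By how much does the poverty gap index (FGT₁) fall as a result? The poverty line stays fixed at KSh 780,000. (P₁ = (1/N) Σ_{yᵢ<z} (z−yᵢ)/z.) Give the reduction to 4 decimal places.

0.0947

Before: below the line — KSh 370,000, KSh 620,000, KSh 650,000, KSh 660,000, KSh 730,000; poverty gap index (FGT₁) = 0.123932.
After the KSh 205,000 transfer: below the line — KSh 575,000; poverty gap index (FGT₁) = 0.029202.
Reduction = 0.123932 − 0.029202 = 0.0947.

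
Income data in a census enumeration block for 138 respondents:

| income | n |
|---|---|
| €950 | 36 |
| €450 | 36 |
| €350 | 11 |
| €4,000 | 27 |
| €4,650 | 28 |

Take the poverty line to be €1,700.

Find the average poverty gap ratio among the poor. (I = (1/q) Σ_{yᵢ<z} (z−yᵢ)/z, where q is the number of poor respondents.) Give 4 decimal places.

Poor units: 11×€350, 36×€450, 36×€950 (q = 83 of N = 138).
Shortfall ratios (z−y)/z: 0.7941 (×11), 0.7353 (×36), 0.4412 (×36); sum = 51.088235.
I averages over the q = 83 poor units only: 51.088235 / 83 = 0.6155.

0.6155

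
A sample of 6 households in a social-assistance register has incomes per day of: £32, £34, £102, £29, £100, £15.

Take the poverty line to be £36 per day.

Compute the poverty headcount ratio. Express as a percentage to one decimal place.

4 of the 6 households have income below £36.
H = 4/6 = 66.7%.

66.7%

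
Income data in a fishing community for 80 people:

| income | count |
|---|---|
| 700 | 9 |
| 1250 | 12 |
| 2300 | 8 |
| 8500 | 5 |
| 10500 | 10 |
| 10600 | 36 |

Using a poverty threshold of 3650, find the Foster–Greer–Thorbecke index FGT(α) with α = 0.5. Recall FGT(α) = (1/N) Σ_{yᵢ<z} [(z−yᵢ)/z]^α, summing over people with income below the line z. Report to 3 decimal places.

0.284

Incomes under z: 9×700, 12×1250, 8×2300 (q = 29 of N = 80).
Gap ratios (z−y)/z: (3650−700)/3650 = 0.8082 (×9); (3650−1250)/3650 = 0.6575 (×12); (3650−2300)/3650 = 0.3699 (×8).
Raised to α = 0.5: 0.89901 (×9); 0.81088 (×12); 0.60816 (×8).
Sum = 22.687018; FGT(0.5) = 22.687018 / 80 = 0.284.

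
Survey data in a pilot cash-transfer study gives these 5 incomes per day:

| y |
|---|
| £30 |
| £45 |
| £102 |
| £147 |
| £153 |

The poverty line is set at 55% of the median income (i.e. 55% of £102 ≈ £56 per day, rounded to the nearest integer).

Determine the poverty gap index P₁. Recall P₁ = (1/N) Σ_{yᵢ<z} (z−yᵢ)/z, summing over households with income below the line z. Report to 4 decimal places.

Incomes under z: £30, £45 (q = 2 of N = 5).
Shortfall ratios: (56−30)/56 = 0.4643; (56−45)/56 = 0.1964.
Σ = 0.660714. Dividing by the full population N = 5 gives P₁ = 0.1321.

0.1321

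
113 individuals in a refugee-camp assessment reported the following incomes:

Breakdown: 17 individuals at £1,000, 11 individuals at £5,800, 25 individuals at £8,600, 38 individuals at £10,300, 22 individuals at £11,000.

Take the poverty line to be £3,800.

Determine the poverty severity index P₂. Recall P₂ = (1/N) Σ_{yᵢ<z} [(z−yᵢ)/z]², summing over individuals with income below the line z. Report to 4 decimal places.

0.0817

Below the line: 17×£1,000 (q = 17 of N = 113).
Gap ratios (z−y)/z: (3800−1000)/3800 = 0.7368 (×17).
Squared: 0.5429 (×17).
Sum = 9.229917; P₂ = 9.229917 / 113 = 0.0817.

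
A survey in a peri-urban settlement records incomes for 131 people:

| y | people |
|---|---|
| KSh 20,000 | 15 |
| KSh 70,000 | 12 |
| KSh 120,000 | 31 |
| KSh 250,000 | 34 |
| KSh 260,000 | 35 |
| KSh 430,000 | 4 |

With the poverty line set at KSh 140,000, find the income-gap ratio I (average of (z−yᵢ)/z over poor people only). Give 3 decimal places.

Poor units: 15×KSh 20,000, 12×KSh 70,000, 31×KSh 120,000 (q = 58 of N = 131).
Shortfall ratios (z−y)/z: 0.8571 (×15), 0.5000 (×12), 0.1429 (×31); sum = 23.285714.
The income-gap ratio divides by q (the poor only): 23.285714 / 58 = 0.401.

0.401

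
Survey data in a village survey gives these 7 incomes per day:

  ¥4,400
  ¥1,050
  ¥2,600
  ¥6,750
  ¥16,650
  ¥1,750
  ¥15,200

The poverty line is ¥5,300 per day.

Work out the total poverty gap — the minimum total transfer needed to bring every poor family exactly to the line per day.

¥11,400

Below z: ¥1,050, ¥1,750, ¥2,600, ¥4,400 (q = 4 of N = 7).
Individual gaps: 5300−1050 = 4250; 5300−1750 = 3550; 5300−2600 = 2700; 5300−4400 = 900.
Aggregate gap = ¥11,400.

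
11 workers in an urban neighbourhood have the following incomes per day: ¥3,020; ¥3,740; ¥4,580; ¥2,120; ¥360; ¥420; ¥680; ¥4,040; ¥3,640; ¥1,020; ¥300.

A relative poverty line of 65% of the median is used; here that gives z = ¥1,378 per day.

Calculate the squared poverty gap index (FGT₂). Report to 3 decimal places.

Poor units: ¥300, ¥360, ¥420, ¥680, ¥1,020 (q = 5 of N = 11).
Gap ratios (z−y)/z: (1378−300)/1378 = 0.7823; (1378−360)/1378 = 0.7388; (1378−420)/1378 = 0.6952; (1378−680)/1378 = 0.5065; (1378−1020)/1378 = 0.2598.
Squared: 0.6120; 0.5458; 0.4833; 0.2566; 0.0675.
Sum = 1.965123; P₂ = 1.965123 / 11 = 0.179.

0.179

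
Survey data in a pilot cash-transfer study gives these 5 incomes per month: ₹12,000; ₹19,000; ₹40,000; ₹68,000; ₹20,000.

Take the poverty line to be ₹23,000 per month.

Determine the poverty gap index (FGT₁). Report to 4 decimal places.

0.1565

Below z: ₹12,000, ₹19,000, ₹20,000 (q = 3 of N = 5).
Gap ratios (z−y)/z: (23000−12000)/23000 = 0.4783; (23000−19000)/23000 = 0.1739; (23000−20000)/23000 = 0.1304.
Σ = 0.782609. Dividing by the full population N = 5 gives P₁ = 0.1565.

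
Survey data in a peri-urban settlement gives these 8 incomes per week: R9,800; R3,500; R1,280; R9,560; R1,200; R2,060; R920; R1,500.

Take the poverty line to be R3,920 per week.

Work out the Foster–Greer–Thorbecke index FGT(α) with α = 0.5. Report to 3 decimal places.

0.541

Below z: R920, R1,200, R1,280, R1,500, R2,060, R3,500 (q = 6 of N = 8).
Normalized shortfalls: (3920−920)/3920 = 0.7653; (3920−1200)/3920 = 0.6939; (3920−1280)/3920 = 0.6735; (3920−1500)/3920 = 0.6173; (3920−2060)/3920 = 0.4745; (3920−3500)/3920 = 0.1071.
Raised to α = 0.5: 0.87482; 0.83299; 0.82065; 0.78571; 0.68883; 0.32733.
Sum = 4.330336; FGT(0.5) = 4.330336 / 8 = 0.541.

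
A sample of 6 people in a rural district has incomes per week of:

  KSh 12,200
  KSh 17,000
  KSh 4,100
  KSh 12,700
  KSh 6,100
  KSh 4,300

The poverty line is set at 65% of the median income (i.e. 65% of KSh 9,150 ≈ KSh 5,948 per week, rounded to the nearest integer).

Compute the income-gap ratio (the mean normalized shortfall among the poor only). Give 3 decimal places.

Below the line: KSh 4,100, KSh 4,300 (q = 2 of N = 6).
Shortfall ratios (z−y)/z: 0.3107, 0.2771; sum = 0.587761.
The income-gap ratio divides by q (the poor only): 0.587761 / 2 = 0.294.

0.294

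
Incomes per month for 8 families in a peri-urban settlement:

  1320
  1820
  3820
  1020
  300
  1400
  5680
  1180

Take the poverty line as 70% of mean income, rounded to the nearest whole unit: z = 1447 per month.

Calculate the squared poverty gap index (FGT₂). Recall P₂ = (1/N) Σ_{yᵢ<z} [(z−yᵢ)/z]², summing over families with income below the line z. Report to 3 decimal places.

Below the line: 300, 1020, 1180, 1320, 1400 (q = 5 of N = 8).
Normalized shortfalls: (1447−300)/1447 = 0.7927; (1447−1020)/1447 = 0.2951; (1447−1180)/1447 = 0.1845; (1447−1320)/1447 = 0.0878; (1447−1400)/1447 = 0.0325.
Squared: 0.6283; 0.0871; 0.0340; 0.0077; 0.0011.
Sum = 0.758219; P₂ = 0.758219 / 8 = 0.095.

0.095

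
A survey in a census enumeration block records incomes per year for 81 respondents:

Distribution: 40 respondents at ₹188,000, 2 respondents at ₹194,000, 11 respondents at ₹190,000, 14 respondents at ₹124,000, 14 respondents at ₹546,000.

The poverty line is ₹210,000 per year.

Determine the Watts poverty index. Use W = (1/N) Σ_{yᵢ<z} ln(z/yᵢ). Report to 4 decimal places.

0.1613

Poor units: 14×₹124,000, 40×₹188,000, 11×₹190,000, 2×₹194,000 (q = 67 of N = 81).
Log gaps: ln(210000/124000) = 0.5268 (×14); ln(210000/188000) = 0.1107 (×40); ln(210000/190000) = 0.1001 (×11); ln(210000/194000) = 0.0792 (×2).
W = 13.061603 / 81 = 0.1613.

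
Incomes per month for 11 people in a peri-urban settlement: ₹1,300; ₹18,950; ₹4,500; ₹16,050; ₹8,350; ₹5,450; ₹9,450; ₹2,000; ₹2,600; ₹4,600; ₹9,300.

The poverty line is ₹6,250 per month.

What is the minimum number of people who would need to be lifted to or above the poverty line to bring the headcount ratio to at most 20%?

Currently q = 6 of N = 11 are below the line (H = 0.545).
A headcount ratio of at most 20% allows at most ⌊0.20 × 11⌋ = 2 poor people.
So at least 6 − 2 = 4 must be lifted.

4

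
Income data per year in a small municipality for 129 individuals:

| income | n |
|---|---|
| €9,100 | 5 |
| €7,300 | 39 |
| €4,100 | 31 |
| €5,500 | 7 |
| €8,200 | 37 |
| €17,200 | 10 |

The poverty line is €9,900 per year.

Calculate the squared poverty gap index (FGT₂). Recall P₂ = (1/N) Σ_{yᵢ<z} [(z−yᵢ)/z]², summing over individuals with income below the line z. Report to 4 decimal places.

0.1228

Poor units: 31×€4,100, 7×€5,500, 39×€7,300, 37×€8,200, 5×€9,100 (q = 119 of N = 129).
Relative gaps: (9900−4100)/9900 = 0.5859 (×31); (9900−5500)/9900 = 0.4444 (×7); (9900−7300)/9900 = 0.2626 (×39); (9900−8200)/9900 = 0.1717 (×37); (9900−9100)/9900 = 0.0808 (×5).
Squared: 0.3432 (×31); 0.1975 (×7); 0.0690 (×39); 0.0295 (×37); 0.0065 (×5).
Sum = 15.836445; P₂ = 15.836445 / 129 = 0.1228.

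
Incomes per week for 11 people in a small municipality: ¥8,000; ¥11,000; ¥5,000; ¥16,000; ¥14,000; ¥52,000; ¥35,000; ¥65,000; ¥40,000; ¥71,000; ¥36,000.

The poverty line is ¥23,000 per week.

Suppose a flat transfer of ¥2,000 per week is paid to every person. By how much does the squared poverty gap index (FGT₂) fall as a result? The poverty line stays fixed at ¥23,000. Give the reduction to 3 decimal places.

0.038

Before: below the line — ¥5,000, ¥8,000, ¥11,000, ¥14,000, ¥16,000; squared poverty gap index (FGT₂) = 0.14143.
After the ¥2,000 transfer: below the line — ¥7,000, ¥10,000, ¥13,000, ¥16,000, ¥18,000; squared poverty gap index (FGT₂) = 0.10294.
Reduction = 0.14143 − 0.10294 = 0.038.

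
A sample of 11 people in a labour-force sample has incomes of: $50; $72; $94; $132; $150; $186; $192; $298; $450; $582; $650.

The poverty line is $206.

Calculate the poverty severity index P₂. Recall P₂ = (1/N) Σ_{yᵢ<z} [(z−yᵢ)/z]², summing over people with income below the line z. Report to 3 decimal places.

Poor units: $50, $72, $94, $132, $150, $186, $192 (q = 7 of N = 11).
Relative gaps: (206−50)/206 = 0.7573; (206−72)/206 = 0.6505; (206−94)/206 = 0.5437; (206−132)/206 = 0.3592; (206−150)/206 = 0.2718; (206−186)/206 = 0.0971; (206−192)/206 = 0.0680.
Squared: 0.5735; 0.4231; 0.2956; 0.1290; 0.0739; 0.0094; 0.0046.
Sum = 1.509190; P₂ = 1.509190 / 11 = 0.137.

0.137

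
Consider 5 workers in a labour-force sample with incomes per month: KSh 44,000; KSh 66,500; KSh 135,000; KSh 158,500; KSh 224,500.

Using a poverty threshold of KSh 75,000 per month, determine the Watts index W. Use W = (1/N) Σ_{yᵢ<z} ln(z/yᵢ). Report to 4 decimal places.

Poor units: KSh 44,000, KSh 66,500 (q = 2 of N = 5).
ln(z/y) terms: ln(75000/44000) = 0.5333; ln(75000/66500) = 0.1203.
W = 0.653585 / 5 = 0.1307.

0.1307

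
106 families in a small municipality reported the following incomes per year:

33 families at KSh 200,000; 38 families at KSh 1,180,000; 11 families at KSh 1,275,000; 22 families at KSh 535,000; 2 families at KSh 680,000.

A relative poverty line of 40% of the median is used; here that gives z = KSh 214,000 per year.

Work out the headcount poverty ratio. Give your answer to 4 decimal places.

0.3113

33 of the 106 families have income below KSh 214,000.
H = 33/106 = 0.3113.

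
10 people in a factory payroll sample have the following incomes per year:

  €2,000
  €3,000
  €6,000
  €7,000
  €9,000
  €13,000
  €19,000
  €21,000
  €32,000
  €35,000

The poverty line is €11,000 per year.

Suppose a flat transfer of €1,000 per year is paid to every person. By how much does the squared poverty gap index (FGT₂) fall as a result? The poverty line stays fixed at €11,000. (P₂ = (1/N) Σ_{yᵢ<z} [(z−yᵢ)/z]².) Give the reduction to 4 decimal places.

Before: below the line — €2,000, €3,000, €6,000, €7,000, €9,000; squared poverty gap index (FGT₂) = 0.157025.
After the €1,000 transfer: below the line — €3,000, €4,000, €7,000, €8,000, €10,000; squared poverty gap index (FGT₂) = 0.114876.
Reduction = 0.157025 − 0.114876 = 0.0421.

0.0421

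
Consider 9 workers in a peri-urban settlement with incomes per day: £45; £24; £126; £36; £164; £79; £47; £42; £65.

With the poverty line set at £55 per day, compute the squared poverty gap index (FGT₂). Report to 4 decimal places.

0.0608

Below z: £24, £36, £42, £45, £47 (q = 5 of N = 9).
Gap ratios (z−y)/z: (55−24)/55 = 0.5636; (55−36)/55 = 0.3455; (55−42)/55 = 0.2364; (55−45)/55 = 0.1818; (55−47)/55 = 0.1455.
Squared: 0.3177; 0.1193; 0.0559; 0.0331; 0.0212.
Sum = 0.547107; P₂ = 0.547107 / 9 = 0.0608.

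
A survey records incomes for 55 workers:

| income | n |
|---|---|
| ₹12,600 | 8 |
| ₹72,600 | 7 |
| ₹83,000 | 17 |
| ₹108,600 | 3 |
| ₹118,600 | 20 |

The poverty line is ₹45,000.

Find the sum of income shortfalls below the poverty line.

₹259,200

Below z: 8×₹12,600 (q = 8 of N = 55).
Individual gaps: 8×(45000−12600) = 259200.
Aggregate gap = ₹259,200.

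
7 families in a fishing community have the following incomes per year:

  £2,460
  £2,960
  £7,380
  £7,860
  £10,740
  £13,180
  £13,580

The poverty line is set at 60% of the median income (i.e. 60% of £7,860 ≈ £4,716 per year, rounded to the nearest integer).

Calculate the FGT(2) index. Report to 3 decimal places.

0.052

Incomes under z: £2,460, £2,960 (q = 2 of N = 7).
Shortfall ratios: (4716−2460)/4716 = 0.4784; (4716−2960)/4716 = 0.3723.
Squared: 0.2288; 0.1386.
Sum = 0.367483; P₂ = 0.367483 / 7 = 0.052.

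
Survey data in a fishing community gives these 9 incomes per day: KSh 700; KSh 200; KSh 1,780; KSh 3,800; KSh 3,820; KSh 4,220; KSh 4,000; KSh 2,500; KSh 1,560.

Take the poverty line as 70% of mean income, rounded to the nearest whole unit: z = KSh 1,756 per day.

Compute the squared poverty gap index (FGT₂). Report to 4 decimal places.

0.1288

Poor units: KSh 200, KSh 700, KSh 1,560 (q = 3 of N = 9).
Shortfall ratios: (1756−200)/1756 = 0.8861; (1756−700)/1756 = 0.6014; (1756−1560)/1756 = 0.1116.
Squared: 0.7852; 0.3616; 0.0125.
Sum = 1.159282; P₂ = 1.159282 / 9 = 0.1288.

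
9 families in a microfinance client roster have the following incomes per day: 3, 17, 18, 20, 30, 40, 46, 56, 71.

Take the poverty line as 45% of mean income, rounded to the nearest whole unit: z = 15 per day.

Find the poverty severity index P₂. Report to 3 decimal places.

Below the line: 3 (q = 1 of N = 9).
Shortfall ratios: (15−3)/15 = 0.8000.
Squared: 0.6400.
Sum = 0.640000; P₂ = 0.640000 / 9 = 0.071.

0.071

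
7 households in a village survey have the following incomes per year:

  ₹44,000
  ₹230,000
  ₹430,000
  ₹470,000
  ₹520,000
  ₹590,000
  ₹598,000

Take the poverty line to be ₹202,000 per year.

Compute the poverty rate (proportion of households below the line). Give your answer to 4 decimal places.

1 of the 7 households have income below ₹202,000.
H = 1/7 = 0.1429.

0.1429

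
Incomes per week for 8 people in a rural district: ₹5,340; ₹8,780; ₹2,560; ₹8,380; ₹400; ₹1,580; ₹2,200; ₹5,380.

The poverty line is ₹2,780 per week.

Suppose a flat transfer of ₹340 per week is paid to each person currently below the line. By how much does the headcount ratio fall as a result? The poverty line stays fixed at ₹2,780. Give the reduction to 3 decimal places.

Before: below the line — ₹400, ₹1,580, ₹2,200, ₹2,560; headcount ratio = 0.50000.
After the ₹340 transfer: below the line — ₹740, ₹1,920, ₹2,540; headcount ratio = 0.37500.
Reduction = 0.50000 − 0.37500 = 0.125.

0.125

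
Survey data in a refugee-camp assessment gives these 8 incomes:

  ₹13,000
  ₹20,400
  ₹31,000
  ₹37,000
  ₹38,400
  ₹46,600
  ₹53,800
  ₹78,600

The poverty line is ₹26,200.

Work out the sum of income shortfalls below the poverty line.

₹19,000

Poor units: ₹13,000, ₹20,400 (q = 2 of N = 8).
Individual gaps: 26200−13000 = 13200; 26200−20400 = 5800.
Aggregate gap = ₹19,000.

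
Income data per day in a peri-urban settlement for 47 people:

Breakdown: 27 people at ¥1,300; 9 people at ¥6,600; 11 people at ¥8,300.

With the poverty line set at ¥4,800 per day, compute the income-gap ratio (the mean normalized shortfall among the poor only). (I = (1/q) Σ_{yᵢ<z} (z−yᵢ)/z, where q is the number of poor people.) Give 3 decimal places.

Below z: 27×¥1,300 (q = 27 of N = 47).
Shortfall ratios (z−y)/z: 0.7292 (×27); sum = 19.687500.
The income-gap ratio divides by q (the poor only): 19.687500 / 27 = 0.729.

0.729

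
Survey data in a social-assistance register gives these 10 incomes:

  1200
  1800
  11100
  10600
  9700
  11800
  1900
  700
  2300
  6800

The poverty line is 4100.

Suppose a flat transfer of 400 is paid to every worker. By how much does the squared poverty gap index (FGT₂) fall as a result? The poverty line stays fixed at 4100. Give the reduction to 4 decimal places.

Before: below the line — 700, 1200, 1800, 1900, 2300; squared poverty gap index (FGT₂) = 0.198334.
After the 400 transfer: below the line — 1100, 1600, 2200, 2300, 2700; squared poverty gap index (FGT₂) = 0.143129.
Reduction = 0.198334 − 0.143129 = 0.0552.

0.0552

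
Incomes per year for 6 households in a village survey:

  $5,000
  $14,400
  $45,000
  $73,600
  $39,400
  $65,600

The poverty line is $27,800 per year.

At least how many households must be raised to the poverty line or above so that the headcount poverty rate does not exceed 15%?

2 of the 6 households are poor, so H = 2/6 = 0.333.
A headcount ratio of at most 15% allows at most ⌊0.15 × 6⌋ = 0 poor households.
So at least 2 − 0 = 2 must be lifted.

2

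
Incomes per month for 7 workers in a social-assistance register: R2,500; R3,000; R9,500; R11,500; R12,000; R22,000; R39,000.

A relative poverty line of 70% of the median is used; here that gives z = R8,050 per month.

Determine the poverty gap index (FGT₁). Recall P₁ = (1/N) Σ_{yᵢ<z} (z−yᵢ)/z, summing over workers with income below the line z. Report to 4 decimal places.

0.1881

Poor units: R2,500, R3,000 (q = 2 of N = 7).
Shortfall ratios: (8050−2500)/8050 = 0.6894; (8050−3000)/8050 = 0.6273.
Sum of shortfalls = 1.316770; P₁ averages over all N: 1.316770 / 7 = 0.1881.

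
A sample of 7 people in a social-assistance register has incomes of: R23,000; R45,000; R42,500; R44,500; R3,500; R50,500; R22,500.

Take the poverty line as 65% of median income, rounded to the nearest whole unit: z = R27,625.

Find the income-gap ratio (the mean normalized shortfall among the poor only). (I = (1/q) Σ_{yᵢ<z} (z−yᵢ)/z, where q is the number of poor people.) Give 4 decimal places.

Below z: R3,500, R22,500, R23,000 (q = 3 of N = 7).
Relative gaps: 0.8733, 0.1855, 0.1674; sum = 1.226244.
The income-gap ratio divides by q (the poor only): 1.226244 / 3 = 0.4087.

0.4087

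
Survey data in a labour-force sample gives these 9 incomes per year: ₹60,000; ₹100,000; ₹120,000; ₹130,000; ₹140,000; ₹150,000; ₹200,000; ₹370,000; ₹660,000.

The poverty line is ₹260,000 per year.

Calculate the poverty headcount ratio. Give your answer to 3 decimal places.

7 of the 9 families have income below ₹260,000.
H = 7/9 = 0.778.

0.778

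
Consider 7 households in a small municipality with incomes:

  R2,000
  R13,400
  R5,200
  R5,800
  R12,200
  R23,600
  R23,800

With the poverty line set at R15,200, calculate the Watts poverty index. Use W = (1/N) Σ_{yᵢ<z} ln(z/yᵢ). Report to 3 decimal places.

0.630

Below the line: R2,000, R5,200, R5,800, R12,200, R13,400 (q = 5 of N = 7).
Log gaps: ln(15200/2000) = 2.0281; ln(15200/5200) = 1.0726; ln(15200/5800) = 0.9634; ln(15200/12200) = 0.2199; ln(15200/13400) = 0.1260.
W = 4.410123 / 7 = 0.630.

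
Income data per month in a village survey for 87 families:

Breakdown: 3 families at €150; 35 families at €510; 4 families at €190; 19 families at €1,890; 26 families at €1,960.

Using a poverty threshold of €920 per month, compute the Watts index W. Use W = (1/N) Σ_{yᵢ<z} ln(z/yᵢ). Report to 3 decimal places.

Incomes under z: 3×€150, 4×€190, 35×€510 (q = 42 of N = 87).
ln(z/y) terms: ln(920/150) = 1.8137 (×3); ln(920/190) = 1.5773 (×4); ln(920/510) = 0.5900 (×35).
W = 32.399317 / 87 = 0.372.

0.372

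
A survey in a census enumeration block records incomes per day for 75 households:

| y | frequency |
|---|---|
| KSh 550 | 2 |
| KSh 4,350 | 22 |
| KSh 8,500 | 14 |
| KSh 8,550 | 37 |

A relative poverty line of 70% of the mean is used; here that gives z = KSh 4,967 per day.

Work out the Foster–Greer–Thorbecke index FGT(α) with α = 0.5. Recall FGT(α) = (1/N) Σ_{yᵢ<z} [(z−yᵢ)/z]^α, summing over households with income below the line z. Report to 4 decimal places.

0.1285

Incomes under z: 2×KSh 550, 22×KSh 4,350 (q = 24 of N = 75).
Relative gaps: (4967−550)/4967 = 0.8893 (×2); (4967−4350)/4967 = 0.1242 (×22).
Raised to α = 0.5: 0.94301 (×2); 0.35245 (×22).
Sum = 9.639885; FGT(0.5) = 9.639885 / 75 = 0.1285.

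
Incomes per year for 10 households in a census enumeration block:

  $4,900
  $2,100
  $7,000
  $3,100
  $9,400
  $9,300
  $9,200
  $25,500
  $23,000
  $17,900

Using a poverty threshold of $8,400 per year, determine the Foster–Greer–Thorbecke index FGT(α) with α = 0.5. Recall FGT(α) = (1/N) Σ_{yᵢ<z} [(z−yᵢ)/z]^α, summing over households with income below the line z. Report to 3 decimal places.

0.271

Poor units: $2,100, $3,100, $4,900, $7,000 (q = 4 of N = 10).
Relative gaps: (8400−2100)/8400 = 0.7500; (8400−3100)/8400 = 0.6310; (8400−4900)/8400 = 0.4167; (8400−7000)/8400 = 0.1667.
Raised to α = 0.5: 0.86603; 0.79433; 0.64550; 0.40825.
Sum = 2.714096; FGT(0.5) = 2.714096 / 10 = 0.271.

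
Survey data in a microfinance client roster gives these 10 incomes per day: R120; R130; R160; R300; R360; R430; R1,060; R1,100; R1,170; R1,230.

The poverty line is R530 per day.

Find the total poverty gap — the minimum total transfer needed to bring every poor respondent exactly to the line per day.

Below z: R120, R130, R160, R300, R360, R430 (q = 6 of N = 10).
Individual gaps: 530−120 = 410; 530−130 = 400; 530−160 = 370; 530−300 = 230; 530−360 = 170; 530−430 = 100.
Aggregate gap = R1,680.

R1,680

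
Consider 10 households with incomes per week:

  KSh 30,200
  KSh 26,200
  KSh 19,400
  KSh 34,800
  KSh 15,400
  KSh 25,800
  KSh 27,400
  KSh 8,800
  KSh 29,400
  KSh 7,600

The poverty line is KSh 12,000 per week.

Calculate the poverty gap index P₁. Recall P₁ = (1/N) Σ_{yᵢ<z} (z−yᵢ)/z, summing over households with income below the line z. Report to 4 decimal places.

0.0633

Below the line: KSh 7,600, KSh 8,800 (q = 2 of N = 10).
Gap ratios (z−y)/z: (12000−7600)/12000 = 0.3667; (12000−8800)/12000 = 0.2667.
Sum of shortfalls = 0.633333; P₁ averages over all N: 0.633333 / 10 = 0.0633.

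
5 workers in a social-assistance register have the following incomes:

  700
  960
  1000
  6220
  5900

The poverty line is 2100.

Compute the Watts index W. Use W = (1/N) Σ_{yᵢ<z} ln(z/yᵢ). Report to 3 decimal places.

Below z: 700, 960, 1000 (q = 3 of N = 5).
Log gaps: ln(2100/700) = 1.0986; ln(2100/960) = 0.7828; ln(2100/1000) = 0.7419.
W = 2.623309 / 5 = 0.525.

0.525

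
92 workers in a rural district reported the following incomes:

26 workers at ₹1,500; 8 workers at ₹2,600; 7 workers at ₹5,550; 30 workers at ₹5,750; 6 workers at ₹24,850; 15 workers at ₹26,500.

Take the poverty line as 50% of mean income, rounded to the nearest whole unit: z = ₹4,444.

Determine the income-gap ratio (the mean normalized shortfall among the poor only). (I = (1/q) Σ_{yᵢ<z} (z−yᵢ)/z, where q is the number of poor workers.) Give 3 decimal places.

0.604

Below the line: 26×₹1,500, 8×₹2,600 (q = 34 of N = 92).
Shortfall ratios (z−y)/z: 0.6625 (×26), 0.4149 (×8); sum = 20.543654.
The income-gap ratio divides by q (the poor only): 20.543654 / 34 = 0.604.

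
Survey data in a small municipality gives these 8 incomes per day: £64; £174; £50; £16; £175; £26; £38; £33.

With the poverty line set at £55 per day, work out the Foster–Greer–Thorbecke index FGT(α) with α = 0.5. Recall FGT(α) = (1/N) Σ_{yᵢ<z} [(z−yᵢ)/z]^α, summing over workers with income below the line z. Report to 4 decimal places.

0.3823

Below z: £16, £26, £33, £38, £50 (q = 5 of N = 8).
Gap ratios (z−y)/z: (55−16)/55 = 0.7091; (55−26)/55 = 0.5273; (55−33)/55 = 0.4000; (55−38)/55 = 0.3091; (55−50)/55 = 0.0909.
Raised to α = 0.5: 0.84208; 0.72614; 0.63246; 0.55596; 0.30151.
Sum = 3.058137; FGT(0.5) = 3.058137 / 8 = 0.3823.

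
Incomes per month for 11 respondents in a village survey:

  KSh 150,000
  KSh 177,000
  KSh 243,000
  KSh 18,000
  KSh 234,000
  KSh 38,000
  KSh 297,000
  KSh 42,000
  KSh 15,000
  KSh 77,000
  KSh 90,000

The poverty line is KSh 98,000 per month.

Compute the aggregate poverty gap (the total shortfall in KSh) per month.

KSh 308,000

Poor units: KSh 15,000, KSh 18,000, KSh 38,000, KSh 42,000, KSh 77,000, KSh 90,000 (q = 6 of N = 11).
Individual gaps: 98000−15000 = 83000; 98000−18000 = 80000; 98000−38000 = 60000; 98000−42000 = 56000; 98000−77000 = 21000; 98000−90000 = 8000.
Aggregate gap = KSh 308,000.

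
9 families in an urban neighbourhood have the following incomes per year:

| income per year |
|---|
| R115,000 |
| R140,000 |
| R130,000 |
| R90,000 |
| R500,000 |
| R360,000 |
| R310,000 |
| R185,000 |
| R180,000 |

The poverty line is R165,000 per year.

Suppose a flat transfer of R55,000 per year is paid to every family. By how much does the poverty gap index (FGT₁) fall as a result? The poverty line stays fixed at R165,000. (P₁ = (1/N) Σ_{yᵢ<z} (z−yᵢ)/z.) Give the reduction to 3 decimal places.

0.111

Before: below the line — R90,000, R115,000, R130,000, R140,000; poverty gap index (FGT₁) = 0.12458.
After the R55,000 transfer: below the line — R145,000; poverty gap index (FGT₁) = 0.01347.
Reduction = 0.12458 − 0.01347 = 0.111.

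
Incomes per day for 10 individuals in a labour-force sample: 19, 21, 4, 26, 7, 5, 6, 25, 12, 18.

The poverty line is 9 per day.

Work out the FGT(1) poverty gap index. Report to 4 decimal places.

0.1556

Poor units: 4, 5, 6, 7 (q = 4 of N = 10).
Gap ratios (z−y)/z: (9−4)/9 = 0.5556; (9−5)/9 = 0.4444; (9−6)/9 = 0.3333; (9−7)/9 = 0.2222.
Σ = 1.555556. Dividing by the full population N = 10 gives P₁ = 0.1556.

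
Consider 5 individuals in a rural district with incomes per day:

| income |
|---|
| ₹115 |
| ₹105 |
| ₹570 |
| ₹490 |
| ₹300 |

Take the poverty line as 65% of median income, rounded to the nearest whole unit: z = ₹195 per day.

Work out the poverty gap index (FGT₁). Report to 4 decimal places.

0.1744

Poor units: ₹105, ₹115 (q = 2 of N = 5).
Gap ratios (z−y)/z: (195−105)/195 = 0.4615; (195−115)/195 = 0.4103.
Σ = 0.871795. Dividing by the full population N = 5 gives P₁ = 0.1744.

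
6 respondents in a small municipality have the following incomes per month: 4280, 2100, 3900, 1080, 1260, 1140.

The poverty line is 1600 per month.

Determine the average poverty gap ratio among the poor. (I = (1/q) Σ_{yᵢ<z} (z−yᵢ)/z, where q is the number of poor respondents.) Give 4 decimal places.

0.2750

Incomes under z: 1080, 1140, 1260 (q = 3 of N = 6).
Relative gaps: 0.3250, 0.2875, 0.2125; sum = 0.825000.
The income-gap ratio divides by q (the poor only): 0.825000 / 3 = 0.2750.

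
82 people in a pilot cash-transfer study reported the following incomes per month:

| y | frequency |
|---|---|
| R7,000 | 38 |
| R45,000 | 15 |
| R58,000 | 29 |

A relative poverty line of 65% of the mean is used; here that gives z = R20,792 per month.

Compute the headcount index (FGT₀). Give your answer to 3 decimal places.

38 of the 82 people have income below R20,792.
H = 38/82 = 0.463.

0.463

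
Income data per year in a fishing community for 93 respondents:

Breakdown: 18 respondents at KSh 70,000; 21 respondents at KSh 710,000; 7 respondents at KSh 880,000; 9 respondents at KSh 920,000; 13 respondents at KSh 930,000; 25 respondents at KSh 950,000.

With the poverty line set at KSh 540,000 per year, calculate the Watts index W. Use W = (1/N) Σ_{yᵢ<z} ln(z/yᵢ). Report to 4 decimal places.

0.3954

Poor units: 18×KSh 70,000 (q = 18 of N = 93).
Log gaps: ln(540000/70000) = 2.0431 (×18).
W = 36.775330 / 93 = 0.3954.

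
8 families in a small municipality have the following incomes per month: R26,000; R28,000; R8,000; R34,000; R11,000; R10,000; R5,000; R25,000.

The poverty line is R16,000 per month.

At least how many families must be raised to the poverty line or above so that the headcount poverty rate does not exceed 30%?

2

4 of the 8 families are poor, so H = 4/8 = 0.500.
A headcount ratio of at most 30% allows at most ⌊0.30 × 8⌋ = 2 poor families.
So at least 4 − 2 = 2 must be lifted.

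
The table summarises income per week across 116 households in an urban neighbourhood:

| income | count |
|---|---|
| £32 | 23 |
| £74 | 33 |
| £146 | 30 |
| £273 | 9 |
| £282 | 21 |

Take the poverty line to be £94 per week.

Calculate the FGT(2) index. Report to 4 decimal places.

0.0991

Poor units: 23×£32, 33×£74 (q = 56 of N = 116).
Normalized shortfalls: (94−32)/94 = 0.6596 (×23); (94−74)/94 = 0.2128 (×33).
Squared: 0.4350 (×23); 0.0453 (×33).
Sum = 11.499774; P₂ = 11.499774 / 116 = 0.0991.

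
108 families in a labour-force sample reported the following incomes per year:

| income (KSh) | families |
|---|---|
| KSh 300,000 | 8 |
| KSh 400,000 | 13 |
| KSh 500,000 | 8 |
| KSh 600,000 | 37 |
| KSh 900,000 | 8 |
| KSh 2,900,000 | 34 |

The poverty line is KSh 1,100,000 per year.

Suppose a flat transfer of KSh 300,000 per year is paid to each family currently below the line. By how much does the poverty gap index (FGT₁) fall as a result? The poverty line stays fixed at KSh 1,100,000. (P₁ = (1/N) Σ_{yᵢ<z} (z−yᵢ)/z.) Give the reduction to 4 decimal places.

Before: below the line — 8×KSh 300,000, 13×KSh 400,000, 8×KSh 500,000, 37×KSh 600,000, 8×KSh 900,000; poverty gap index (FGT₁) = 0.340067.
After the KSh 300,000 transfer: below the line — 8×KSh 600,000, 13×KSh 700,000, 8×KSh 800,000, 37×KSh 900,000; poverty gap index (FGT₁) = 0.159933.
Reduction = 0.340067 − 0.159933 = 0.1801.

0.1801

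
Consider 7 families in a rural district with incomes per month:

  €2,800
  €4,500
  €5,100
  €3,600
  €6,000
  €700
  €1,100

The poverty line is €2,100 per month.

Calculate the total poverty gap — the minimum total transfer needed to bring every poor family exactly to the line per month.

Poor units: €700, €1,100 (q = 2 of N = 7).
Individual gaps: 2100−700 = 1400; 2100−1100 = 1000.
Aggregate gap = €2,400.

€2,400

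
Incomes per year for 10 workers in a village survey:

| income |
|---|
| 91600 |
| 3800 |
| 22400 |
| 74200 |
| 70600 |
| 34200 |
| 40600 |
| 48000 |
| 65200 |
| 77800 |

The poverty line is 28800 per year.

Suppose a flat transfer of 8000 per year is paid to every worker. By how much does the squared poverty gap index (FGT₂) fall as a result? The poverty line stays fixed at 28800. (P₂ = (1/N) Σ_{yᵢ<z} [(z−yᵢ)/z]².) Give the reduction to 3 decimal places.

0.045

Before: below the line — 3800, 22400; squared poverty gap index (FGT₂) = 0.08029.
After the 8000 transfer: below the line — 11800; squared poverty gap index (FGT₂) = 0.03484.
Reduction = 0.08029 − 0.03484 = 0.045.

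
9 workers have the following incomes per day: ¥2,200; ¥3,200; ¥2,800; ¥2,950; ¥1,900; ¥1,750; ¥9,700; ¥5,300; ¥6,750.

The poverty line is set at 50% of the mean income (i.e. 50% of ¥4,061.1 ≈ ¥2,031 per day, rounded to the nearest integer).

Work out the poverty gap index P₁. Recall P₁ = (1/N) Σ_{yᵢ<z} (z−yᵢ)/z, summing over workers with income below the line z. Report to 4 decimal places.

Below the line: ¥1,750, ¥1,900 (q = 2 of N = 9).
Shortfall ratios: (2031−1750)/2031 = 0.1384; (2031−1900)/2031 = 0.0645.
Σ = 0.202856. Dividing by the full population N = 9 gives P₁ = 0.0225.

0.0225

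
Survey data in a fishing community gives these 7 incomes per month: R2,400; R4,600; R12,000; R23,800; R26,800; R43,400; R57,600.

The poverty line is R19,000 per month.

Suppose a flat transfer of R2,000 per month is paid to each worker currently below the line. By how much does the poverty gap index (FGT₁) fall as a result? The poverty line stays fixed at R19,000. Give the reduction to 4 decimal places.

Before: below the line — R2,400, R4,600, R12,000; poverty gap index (FGT₁) = 0.285714.
After the R2,000 transfer: below the line — R4,400, R6,600, R14,000; poverty gap index (FGT₁) = 0.240602.
Reduction = 0.285714 − 0.240602 = 0.0451.

0.0451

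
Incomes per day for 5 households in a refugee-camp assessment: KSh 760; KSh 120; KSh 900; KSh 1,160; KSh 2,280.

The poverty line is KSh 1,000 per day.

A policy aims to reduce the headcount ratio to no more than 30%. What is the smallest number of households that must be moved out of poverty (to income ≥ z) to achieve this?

2

3 of the 5 households are poor, so H = 3/5 = 0.600.
A headcount ratio of at most 30% allows at most ⌊0.30 × 5⌋ = 1 poor households.
So at least 3 − 1 = 2 must be lifted.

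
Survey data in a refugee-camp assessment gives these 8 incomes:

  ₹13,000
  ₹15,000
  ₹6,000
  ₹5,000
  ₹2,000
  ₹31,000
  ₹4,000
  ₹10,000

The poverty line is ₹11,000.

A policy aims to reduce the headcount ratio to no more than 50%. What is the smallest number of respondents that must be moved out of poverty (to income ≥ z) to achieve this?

Currently q = 5 of N = 8 are below the line (H = 0.625).
A headcount ratio of at most 50% allows at most ⌊0.50 × 8⌋ = 4 poor respondents.
So at least 5 − 4 = 1 must be lifted.

1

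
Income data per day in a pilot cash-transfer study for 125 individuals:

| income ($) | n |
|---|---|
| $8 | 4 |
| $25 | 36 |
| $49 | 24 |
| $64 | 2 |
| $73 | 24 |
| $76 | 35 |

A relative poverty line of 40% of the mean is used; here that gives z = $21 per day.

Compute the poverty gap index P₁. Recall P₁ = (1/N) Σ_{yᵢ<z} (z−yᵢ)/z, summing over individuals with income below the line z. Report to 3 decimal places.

Incomes under z: 4×$8 (q = 4 of N = 125).
Gap ratios (z−y)/z: (21−8)/21 = 0.6190 (×4).
Σ = 2.476190. Dividing by the full population N = 125 gives P₁ = 0.020.

0.020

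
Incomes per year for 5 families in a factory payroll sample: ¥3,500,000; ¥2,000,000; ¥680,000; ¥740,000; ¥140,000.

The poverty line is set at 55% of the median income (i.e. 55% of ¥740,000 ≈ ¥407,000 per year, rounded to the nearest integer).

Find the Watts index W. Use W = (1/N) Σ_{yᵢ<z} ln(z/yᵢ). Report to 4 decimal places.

0.2134

Poor units: ¥140,000 (q = 1 of N = 5).
Log shortfalls: ln(407000/140000) = 1.0672.
W = 1.067171 / 5 = 0.2134.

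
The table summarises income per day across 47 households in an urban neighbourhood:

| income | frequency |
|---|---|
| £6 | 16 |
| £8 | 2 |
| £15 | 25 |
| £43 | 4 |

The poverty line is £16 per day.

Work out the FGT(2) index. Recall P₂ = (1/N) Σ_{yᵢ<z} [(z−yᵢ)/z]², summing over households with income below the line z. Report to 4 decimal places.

0.1457

Incomes under z: 16×£6, 2×£8, 25×£15 (q = 43 of N = 47).
Shortfall ratios: (16−6)/16 = 0.6250 (×16); (16−8)/16 = 0.5000 (×2); (16−15)/16 = 0.0625 (×25).
Squared: 0.3906 (×16); 0.2500 (×2); 0.0039 (×25).
Sum = 6.847656; P₂ = 6.847656 / 47 = 0.1457.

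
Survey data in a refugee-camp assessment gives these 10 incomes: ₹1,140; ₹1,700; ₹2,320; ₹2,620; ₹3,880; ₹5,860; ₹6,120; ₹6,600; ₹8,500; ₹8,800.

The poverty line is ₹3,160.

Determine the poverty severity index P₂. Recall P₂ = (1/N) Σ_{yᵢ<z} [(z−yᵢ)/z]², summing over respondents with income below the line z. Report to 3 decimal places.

0.072

Incomes under z: ₹1,140, ₹1,700, ₹2,320, ₹2,620 (q = 4 of N = 10).
Gap ratios (z−y)/z: (3160−1140)/3160 = 0.6392; (3160−1700)/3160 = 0.4620; (3160−2320)/3160 = 0.2658; (3160−2620)/3160 = 0.1709.
Squared: 0.4086; 0.2135; 0.0707; 0.0292.
Sum = 0.721960; P₂ = 0.721960 / 10 = 0.072.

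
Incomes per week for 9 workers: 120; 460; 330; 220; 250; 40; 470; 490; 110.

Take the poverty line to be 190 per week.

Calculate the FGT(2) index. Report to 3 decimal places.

0.104

Incomes under z: 40, 110, 120 (q = 3 of N = 9).
Gap ratios (z−y)/z: (190−40)/190 = 0.7895; (190−110)/190 = 0.4211; (190−120)/190 = 0.3684.
Squared: 0.6233; 0.1773; 0.1357.
Sum = 0.936288; P₂ = 0.936288 / 9 = 0.104.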